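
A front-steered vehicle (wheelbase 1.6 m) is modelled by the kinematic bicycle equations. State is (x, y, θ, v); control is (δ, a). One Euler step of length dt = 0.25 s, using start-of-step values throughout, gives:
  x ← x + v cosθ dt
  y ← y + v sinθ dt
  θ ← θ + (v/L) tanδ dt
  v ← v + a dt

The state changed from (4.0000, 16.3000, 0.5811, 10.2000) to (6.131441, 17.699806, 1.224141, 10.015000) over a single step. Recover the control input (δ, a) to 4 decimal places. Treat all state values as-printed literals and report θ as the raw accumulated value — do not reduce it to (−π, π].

δ = 0.3835, a = -0.7400

a = (v'−v)/dt = (-0.185000)/0.25 = -0.7400
Δθ = θ'−θ = 0.643041;  (v·dt/L) = 10.2000·0.25/1.6 = 1.593750
tan δ = Δθ·L/(v·dt) = 0.403477  →  δ = 0.3835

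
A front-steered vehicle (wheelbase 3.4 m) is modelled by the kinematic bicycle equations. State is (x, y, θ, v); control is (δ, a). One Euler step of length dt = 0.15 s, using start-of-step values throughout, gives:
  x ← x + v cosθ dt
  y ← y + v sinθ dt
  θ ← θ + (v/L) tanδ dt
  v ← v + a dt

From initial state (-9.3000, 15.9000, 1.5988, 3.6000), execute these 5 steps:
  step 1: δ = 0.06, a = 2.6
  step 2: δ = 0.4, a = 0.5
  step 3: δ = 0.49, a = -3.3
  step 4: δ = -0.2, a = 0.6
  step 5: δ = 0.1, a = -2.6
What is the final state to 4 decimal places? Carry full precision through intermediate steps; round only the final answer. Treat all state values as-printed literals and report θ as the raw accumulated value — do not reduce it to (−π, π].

(-9.6121, 18.7083, 1.7627, 3.2700)

after step 1 (δ=0.06, a=2.6): (-9.315120, 16.439788, 1.608341, 3.990000)
after step 2 (δ=0.4, a=0.5): (-9.337585, 17.037867, 1.682765, 4.065000)
after step 3 (δ=0.49, a=-3.3): (-9.405715, 17.643798, 1.778422, 3.570000)
after step 4 (δ=-0.2, a=0.6): (-9.516102, 18.167797, 1.746495, 3.660000)
after step 5 (δ=0.1, a=-2.6): (-9.612065, 18.708345, 1.762696, 3.270000)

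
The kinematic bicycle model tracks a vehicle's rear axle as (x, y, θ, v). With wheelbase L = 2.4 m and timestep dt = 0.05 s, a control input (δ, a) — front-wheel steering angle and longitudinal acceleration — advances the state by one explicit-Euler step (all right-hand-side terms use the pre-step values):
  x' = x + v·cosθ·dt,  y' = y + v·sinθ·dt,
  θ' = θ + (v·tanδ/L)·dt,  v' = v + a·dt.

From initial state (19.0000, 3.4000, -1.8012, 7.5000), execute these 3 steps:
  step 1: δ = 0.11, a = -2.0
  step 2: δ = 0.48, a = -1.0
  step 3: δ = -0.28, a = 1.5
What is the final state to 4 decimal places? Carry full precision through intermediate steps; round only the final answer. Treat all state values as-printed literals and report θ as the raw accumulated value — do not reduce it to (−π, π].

(18.7874, 2.3090, -1.7477, 7.4250)

after step 1 (δ=0.11, a=-2.0): (18.914361, 3.034910, -1.783943, 7.400000)
after step 2 (δ=0.48, a=-1.0): (18.836093, 2.673283, -1.703682, 7.350000)
after step 3 (δ=-0.28, a=1.5): (18.787401, 2.309023, -1.747714, 7.425000)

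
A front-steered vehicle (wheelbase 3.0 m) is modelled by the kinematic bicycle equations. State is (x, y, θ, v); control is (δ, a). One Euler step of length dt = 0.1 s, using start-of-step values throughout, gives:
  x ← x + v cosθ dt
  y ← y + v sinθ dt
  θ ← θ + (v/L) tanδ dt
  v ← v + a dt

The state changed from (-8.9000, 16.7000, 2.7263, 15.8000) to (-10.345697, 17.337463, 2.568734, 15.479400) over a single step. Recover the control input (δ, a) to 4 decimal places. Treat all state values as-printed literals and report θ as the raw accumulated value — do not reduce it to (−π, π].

a = (v'−v)/dt = (-0.320600)/0.1 = -3.2060
Δθ = θ'−θ = -0.157566;  (v·dt/L) = 15.8000·0.1/3.0 = 0.526667
tan δ = Δθ·L/(v·dt) = -0.299176  →  δ = -0.2907

δ = -0.2907, a = -3.2060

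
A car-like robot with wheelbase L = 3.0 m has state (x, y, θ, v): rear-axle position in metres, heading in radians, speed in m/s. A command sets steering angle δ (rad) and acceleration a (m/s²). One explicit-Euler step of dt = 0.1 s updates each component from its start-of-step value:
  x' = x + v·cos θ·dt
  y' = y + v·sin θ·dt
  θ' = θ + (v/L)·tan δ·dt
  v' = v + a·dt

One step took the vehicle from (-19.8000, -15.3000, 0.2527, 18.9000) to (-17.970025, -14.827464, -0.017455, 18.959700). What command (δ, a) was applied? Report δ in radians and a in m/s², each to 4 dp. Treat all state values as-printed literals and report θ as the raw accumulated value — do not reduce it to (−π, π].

δ = -0.4051, a = 0.5970

a = (v'−v)/dt = (0.059700)/0.1 = 0.5970
Δθ = θ'−θ = -0.270155;  (v·dt/L) = 18.9000·0.1/3.0 = 0.630000
tan δ = Δθ·L/(v·dt) = -0.428817  →  δ = -0.4051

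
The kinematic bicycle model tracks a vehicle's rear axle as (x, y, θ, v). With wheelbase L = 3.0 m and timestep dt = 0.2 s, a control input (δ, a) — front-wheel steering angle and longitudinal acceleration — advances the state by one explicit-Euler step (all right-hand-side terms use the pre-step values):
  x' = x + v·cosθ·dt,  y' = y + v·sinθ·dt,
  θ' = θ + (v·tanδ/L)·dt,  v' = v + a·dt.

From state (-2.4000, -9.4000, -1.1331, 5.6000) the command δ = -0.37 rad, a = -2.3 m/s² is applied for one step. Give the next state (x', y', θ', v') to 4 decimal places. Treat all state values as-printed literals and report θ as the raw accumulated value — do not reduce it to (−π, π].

(-1.9253, -10.4144, -1.2779, 5.1400)

x' = -2.4000 + 5.6000·cos(-1.1331)·0.2 = -1.9253
y' = -9.4000 + 5.6000·sin(-1.1331)·0.2 = -10.4144
θ' = -1.1331 + (5.6000/3.0)·tan(-0.37)·0.2 = -1.2779
v' = 5.6000 − 2.3000·0.2 = 5.1400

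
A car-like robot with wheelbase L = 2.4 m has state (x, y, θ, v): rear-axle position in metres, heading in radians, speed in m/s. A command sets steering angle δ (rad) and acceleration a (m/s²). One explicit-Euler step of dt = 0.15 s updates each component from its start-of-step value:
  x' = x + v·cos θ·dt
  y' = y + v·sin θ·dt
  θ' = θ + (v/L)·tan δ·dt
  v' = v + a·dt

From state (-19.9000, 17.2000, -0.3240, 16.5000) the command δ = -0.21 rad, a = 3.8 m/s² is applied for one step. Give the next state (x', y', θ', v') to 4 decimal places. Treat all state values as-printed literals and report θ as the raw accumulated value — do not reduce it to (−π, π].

x' = -19.9000 + 16.5000·cos(-0.3240)·0.15 = -17.5538
y' = 17.2000 + 16.5000·sin(-0.3240)·0.15 = 16.4121
θ' = -0.3240 + (16.5000/2.4)·tan(-0.21)·0.15 = -0.5438
v' = 16.5000 + 3.8000·0.15 = 17.0700

(-17.5538, 16.4121, -0.5438, 17.0700)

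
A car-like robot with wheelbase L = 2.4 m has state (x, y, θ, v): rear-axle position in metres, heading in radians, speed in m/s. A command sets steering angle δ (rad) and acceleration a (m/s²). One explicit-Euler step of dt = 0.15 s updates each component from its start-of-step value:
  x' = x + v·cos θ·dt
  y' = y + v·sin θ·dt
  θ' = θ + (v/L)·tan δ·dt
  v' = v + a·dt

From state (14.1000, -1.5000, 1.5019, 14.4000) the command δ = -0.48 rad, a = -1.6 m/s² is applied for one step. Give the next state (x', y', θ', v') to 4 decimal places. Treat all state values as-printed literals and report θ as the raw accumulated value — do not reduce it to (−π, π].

x' = 14.1000 + 14.4000·cos(1.5019)·0.15 = 14.2487
y' = -1.5000 + 14.4000·sin(1.5019)·0.15 = 0.6549
θ' = 1.5019 + (14.4000/2.4)·tan(-0.48)·0.15 = 1.0334
v' = 14.4000 − 1.6000·0.15 = 14.1600

(14.2487, 0.6549, 1.0334, 14.1600)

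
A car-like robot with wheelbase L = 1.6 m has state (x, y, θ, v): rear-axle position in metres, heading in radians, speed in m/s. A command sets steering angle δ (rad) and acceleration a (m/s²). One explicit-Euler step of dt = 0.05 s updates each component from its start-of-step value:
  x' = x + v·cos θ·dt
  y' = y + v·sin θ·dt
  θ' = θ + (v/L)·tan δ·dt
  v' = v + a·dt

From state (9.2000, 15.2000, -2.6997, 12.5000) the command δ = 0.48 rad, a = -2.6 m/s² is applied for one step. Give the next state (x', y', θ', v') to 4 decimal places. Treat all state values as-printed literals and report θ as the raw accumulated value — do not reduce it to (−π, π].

x' = 9.2000 + 12.5000·cos(-2.6997)·0.05 = 8.6350
y' = 15.2000 + 12.5000·sin(-2.6997)·0.05 = 14.9327
θ' = -2.6997 + (12.5000/1.6)·tan(0.48)·0.05 = -2.4963
v' = 12.5000 − 2.6000·0.05 = 12.3700

(8.6350, 14.9327, -2.4963, 12.3700)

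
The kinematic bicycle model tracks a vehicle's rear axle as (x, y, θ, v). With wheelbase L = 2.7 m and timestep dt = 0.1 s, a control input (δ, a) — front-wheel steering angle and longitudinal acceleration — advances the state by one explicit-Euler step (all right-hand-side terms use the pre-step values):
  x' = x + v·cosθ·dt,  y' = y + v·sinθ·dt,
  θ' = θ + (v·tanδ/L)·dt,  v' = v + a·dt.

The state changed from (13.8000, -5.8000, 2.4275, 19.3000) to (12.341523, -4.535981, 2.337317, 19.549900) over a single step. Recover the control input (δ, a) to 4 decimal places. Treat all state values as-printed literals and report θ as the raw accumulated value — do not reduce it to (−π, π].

a = (v'−v)/dt = (0.249900)/0.1 = 2.4990
Δθ = θ'−θ = -0.090183;  (v·dt/L) = 19.3000·0.1/2.7 = 0.714815
tan δ = Δθ·L/(v·dt) = -0.126163  →  δ = -0.1255

δ = -0.1255, a = 2.4990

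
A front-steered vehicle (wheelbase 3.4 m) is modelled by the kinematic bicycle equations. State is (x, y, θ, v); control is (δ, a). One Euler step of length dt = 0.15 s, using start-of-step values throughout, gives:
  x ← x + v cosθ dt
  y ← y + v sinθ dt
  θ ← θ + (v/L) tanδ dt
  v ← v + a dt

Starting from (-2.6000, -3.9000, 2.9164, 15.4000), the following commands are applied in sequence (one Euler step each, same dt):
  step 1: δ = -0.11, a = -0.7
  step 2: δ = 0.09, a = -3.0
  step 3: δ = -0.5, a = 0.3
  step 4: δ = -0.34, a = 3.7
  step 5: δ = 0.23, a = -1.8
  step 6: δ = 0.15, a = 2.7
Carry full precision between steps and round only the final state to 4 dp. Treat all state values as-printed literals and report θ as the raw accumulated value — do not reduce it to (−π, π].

(-14.4022, 2.2003, 2.5728, 15.5800)

after step 1 (δ=-0.11, a=-0.7): (-4.851675, -3.384191, 2.841362, 15.295000)
after step 2 (δ=0.09, a=-3.0): (-7.043299, -2.705687, 2.902256, 14.845000)
after step 3 (δ=-0.5, a=0.3): (-9.206577, -2.177819, 2.544468, 14.890000)
after step 4 (δ=-0.34, a=3.7): (-11.053583, -0.921996, 2.312095, 15.445000)
after step 5 (δ=0.23, a=-1.8): (-12.617960, 0.786821, 2.471639, 15.175000)
after step 6 (δ=0.15, a=2.7): (-14.402199, 2.200257, 2.572822, 15.580000)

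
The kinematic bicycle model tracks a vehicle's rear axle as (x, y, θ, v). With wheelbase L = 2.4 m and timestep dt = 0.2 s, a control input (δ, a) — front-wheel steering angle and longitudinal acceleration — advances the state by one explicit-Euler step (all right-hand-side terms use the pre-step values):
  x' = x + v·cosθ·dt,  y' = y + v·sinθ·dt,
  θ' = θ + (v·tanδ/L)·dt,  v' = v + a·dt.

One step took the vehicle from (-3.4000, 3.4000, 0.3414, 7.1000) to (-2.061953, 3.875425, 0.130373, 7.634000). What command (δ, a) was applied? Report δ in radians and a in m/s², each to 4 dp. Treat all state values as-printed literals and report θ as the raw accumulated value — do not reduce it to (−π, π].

a = (v'−v)/dt = (0.534000)/0.2 = 2.6700
Δθ = θ'−θ = -0.211027;  (v·dt/L) = 7.1000·0.2/2.4 = 0.591667
tan δ = Δθ·L/(v·dt) = -0.356665  →  δ = -0.3426

δ = -0.3426, a = 2.6700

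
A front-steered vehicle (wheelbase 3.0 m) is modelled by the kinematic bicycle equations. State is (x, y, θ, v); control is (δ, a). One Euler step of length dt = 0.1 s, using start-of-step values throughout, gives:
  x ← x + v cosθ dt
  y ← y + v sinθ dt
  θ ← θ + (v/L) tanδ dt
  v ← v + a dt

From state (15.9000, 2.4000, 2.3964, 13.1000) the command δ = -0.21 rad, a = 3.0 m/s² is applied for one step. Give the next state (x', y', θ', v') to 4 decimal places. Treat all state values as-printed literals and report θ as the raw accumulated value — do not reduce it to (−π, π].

(14.9372, 3.2883, 2.3033, 13.4000)

x' = 15.9000 + 13.1000·cos(2.3964)·0.1 = 14.9372
y' = 2.4000 + 13.1000·sin(2.3964)·0.1 = 3.2883
θ' = 2.3964 + (13.1000/3.0)·tan(-0.21)·0.1 = 2.3033
v' = 13.1000 + 3.0000·0.1 = 13.4000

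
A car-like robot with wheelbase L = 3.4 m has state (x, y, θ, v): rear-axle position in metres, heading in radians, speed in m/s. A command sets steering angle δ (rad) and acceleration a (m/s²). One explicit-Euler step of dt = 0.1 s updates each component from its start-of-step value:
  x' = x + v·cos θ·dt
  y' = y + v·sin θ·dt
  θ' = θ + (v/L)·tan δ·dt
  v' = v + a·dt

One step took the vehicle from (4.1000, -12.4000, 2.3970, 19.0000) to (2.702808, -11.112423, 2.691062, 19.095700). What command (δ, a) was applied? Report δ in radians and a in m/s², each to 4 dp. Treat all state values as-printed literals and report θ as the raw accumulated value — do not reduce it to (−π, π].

δ = 0.4844, a = 0.9570

a = (v'−v)/dt = (0.095700)/0.1 = 0.9570
Δθ = θ'−θ = 0.294062;  (v·dt/L) = 19.0000·0.1/3.4 = 0.558824
tan δ = Δθ·L/(v·dt) = 0.526216  →  δ = 0.4844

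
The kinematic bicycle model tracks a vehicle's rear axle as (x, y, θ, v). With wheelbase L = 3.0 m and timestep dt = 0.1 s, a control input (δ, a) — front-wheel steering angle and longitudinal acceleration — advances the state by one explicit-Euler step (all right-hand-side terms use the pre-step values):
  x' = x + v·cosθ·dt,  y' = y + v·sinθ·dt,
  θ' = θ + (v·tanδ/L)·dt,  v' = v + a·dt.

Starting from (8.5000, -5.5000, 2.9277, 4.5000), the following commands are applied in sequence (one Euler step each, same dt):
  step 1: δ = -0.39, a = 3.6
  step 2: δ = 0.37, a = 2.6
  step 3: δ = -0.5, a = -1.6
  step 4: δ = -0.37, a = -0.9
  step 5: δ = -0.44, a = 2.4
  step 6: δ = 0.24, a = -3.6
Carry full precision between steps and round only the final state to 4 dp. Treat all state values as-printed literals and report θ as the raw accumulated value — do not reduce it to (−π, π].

after step 1 (δ=-0.39, a=3.6): (8.060255, -5.404481, 2.866042, 4.860000)
after step 2 (δ=0.37, a=2.6): (7.592589, -5.272251, 2.928876, 5.120000)
after step 3 (δ=-0.5, a=-1.6): (7.092129, -5.164159, 2.835640, 4.960000)
after step 4 (δ=-0.37, a=-0.9): (6.619163, -5.014763, 2.771513, 4.870000)
after step 5 (δ=-0.44, a=2.4): (6.165133, -4.838621, 2.695090, 5.110000)
after step 6 (δ=0.24, a=-3.6): (5.704230, -4.617964, 2.736773, 4.750000)

(5.7042, -4.6180, 2.7368, 4.7500)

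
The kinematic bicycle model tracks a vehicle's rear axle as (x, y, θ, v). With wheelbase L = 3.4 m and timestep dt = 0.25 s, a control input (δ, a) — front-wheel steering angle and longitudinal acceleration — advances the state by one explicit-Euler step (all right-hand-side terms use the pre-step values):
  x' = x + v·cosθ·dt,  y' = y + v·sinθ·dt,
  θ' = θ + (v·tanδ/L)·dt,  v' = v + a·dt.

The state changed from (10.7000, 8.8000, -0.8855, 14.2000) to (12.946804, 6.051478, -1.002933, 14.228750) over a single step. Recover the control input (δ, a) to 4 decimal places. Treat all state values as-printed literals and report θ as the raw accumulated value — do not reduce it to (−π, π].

δ = -0.1120, a = 0.1150

a = (v'−v)/dt = (0.028750)/0.25 = 0.1150
Δθ = θ'−θ = -0.117433;  (v·dt/L) = 14.2000·0.25/3.4 = 1.044118
tan δ = Δθ·L/(v·dt) = -0.112471  →  δ = -0.1120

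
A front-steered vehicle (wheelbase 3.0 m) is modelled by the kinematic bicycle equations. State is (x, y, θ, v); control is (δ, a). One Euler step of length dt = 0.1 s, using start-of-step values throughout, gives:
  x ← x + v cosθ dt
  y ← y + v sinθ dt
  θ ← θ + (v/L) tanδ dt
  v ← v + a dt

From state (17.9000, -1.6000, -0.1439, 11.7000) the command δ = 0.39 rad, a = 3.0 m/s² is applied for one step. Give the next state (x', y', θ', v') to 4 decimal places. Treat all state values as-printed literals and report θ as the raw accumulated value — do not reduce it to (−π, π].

(19.0579, -1.7678, 0.0164, 12.0000)

x' = 17.9000 + 11.7000·cos(-0.1439)·0.1 = 19.0579
y' = -1.6000 + 11.7000·sin(-0.1439)·0.1 = -1.7678
θ' = -0.1439 + (11.7000/3.0)·tan(0.39)·0.1 = 0.0164
v' = 11.7000 + 3.0000·0.1 = 12.0000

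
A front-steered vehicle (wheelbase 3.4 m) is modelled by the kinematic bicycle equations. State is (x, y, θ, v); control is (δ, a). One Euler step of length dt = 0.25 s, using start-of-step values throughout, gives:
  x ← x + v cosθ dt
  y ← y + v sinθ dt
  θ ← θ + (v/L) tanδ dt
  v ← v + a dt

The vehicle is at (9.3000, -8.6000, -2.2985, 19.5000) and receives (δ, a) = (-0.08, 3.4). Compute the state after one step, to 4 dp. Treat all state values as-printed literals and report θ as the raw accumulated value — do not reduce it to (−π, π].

x' = 9.3000 + 19.5000·cos(-2.2985)·0.25 = 6.0574
y' = -8.6000 + 19.5000·sin(-2.2985)·0.25 = -12.2402
θ' = -2.2985 + (19.5000/3.4)·tan(-0.08)·0.25 = -2.4135
v' = 19.5000 + 3.4000·0.25 = 20.3500

(6.0574, -12.2402, -2.4135, 20.3500)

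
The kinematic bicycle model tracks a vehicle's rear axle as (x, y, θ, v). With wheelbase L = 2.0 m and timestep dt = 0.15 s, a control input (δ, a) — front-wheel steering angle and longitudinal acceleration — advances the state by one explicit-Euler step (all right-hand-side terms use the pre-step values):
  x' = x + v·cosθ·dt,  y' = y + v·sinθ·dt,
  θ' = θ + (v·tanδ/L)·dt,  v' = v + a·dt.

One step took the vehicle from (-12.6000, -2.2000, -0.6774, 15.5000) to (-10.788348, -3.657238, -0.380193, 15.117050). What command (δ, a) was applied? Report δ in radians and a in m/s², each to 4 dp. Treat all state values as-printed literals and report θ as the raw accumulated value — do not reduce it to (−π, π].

a = (v'−v)/dt = (-0.382950)/0.15 = -2.5530
Δθ = θ'−θ = 0.297207;  (v·dt/L) = 15.5000·0.15/2.0 = 1.162500
tan δ = Δθ·L/(v·dt) = 0.255662  →  δ = 0.2503

δ = 0.2503, a = -2.5530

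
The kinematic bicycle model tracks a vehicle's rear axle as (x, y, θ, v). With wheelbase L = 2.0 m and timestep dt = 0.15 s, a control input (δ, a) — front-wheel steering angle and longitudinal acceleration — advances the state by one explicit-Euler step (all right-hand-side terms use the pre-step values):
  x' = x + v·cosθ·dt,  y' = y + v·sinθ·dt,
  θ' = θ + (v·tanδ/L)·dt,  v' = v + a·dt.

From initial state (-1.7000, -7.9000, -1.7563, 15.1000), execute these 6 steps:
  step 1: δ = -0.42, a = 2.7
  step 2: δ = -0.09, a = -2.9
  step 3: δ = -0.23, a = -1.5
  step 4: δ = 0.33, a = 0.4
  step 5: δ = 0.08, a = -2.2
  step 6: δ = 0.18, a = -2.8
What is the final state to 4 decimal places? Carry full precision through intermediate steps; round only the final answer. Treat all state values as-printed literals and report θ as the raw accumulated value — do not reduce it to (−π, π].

after step 1 (δ=-0.42, a=2.7): (-2.117760, -10.126140, -2.262043, 15.505000)
after step 2 (δ=-0.09, a=-2.9): (-3.600422, -11.918018, -2.366986, 15.070000)
after step 3 (δ=-0.23, a=-1.5): (-5.215993, -13.499092, -2.631626, 14.845000)
after step 4 (δ=0.33, a=0.4): (-7.159413, -14.586075, -2.250268, 14.905000)
after step 5 (δ=0.08, a=-2.2): (-8.564317, -16.325276, -2.160646, 14.575000)
after step 6 (δ=0.18, a=-2.8): (-9.780389, -18.142103, -1.961731, 14.155000)

(-9.7804, -18.1421, -1.9617, 14.1550)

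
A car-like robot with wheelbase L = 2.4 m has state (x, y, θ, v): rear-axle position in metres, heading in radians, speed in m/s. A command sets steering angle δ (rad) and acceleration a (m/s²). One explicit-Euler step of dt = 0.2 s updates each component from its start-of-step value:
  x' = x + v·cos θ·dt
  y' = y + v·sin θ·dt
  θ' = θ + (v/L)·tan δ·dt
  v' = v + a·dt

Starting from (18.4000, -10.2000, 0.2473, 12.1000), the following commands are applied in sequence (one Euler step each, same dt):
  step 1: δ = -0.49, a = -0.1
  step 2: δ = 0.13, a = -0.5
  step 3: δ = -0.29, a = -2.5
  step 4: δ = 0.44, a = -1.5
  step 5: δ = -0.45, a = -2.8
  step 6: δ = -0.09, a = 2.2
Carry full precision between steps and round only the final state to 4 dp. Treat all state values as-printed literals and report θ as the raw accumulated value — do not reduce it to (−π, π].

after step 1 (δ=-0.49, a=-0.1): (20.746376, -9.607615, -0.290533, 12.080000)
after step 2 (δ=0.13, a=-0.5): (23.061125, -10.299710, -0.158924, 11.980000)
after step 3 (δ=-0.29, a=-2.5): (25.426931, -10.678891, -0.456840, 11.480000)
after step 4 (δ=0.44, a=-1.5): (27.487478, -11.691689, -0.006460, 11.180000)
after step 5 (δ=-0.45, a=-2.8): (29.723432, -11.706133, -0.456506, 10.620000)
after step 6 (δ=-0.09, a=2.2): (31.629930, -12.642422, -0.536372, 11.060000)

(31.6299, -12.6424, -0.5364, 11.0600)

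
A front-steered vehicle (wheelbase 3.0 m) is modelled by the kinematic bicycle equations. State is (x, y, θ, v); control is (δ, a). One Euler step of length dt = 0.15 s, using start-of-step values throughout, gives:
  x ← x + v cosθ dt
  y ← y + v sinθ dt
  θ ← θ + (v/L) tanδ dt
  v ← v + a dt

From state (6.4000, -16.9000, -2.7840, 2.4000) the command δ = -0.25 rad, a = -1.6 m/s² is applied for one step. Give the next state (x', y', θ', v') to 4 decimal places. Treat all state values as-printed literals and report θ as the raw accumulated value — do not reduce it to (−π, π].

(6.0628, -17.0260, -2.8146, 2.1600)

x' = 6.4000 + 2.4000·cos(-2.7840)·0.15 = 6.0628
y' = -16.9000 + 2.4000·sin(-2.7840)·0.15 = -17.0260
θ' = -2.7840 + (2.4000/3.0)·tan(-0.25)·0.15 = -2.8146
v' = 2.4000 − 1.6000·0.15 = 2.1600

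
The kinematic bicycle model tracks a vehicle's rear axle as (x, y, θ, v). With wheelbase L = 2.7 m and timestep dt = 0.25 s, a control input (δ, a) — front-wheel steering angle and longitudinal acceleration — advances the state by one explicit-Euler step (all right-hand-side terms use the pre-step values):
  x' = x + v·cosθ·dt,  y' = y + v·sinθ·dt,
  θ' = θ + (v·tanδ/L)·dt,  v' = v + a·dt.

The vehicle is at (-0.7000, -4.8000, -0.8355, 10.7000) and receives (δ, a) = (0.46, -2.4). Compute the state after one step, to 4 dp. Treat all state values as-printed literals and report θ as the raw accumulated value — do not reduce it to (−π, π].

x' = -0.7000 + 10.7000·cos(-0.8355)·0.25 = 1.0944
y' = -4.8000 + 10.7000·sin(-0.8355)·0.25 = -6.7839
θ' = -0.8355 + (10.7000/2.7)·tan(0.46)·0.25 = -0.3446
v' = 10.7000 − 2.4000·0.25 = 10.1000

(1.0944, -6.7839, -0.3446, 10.1000)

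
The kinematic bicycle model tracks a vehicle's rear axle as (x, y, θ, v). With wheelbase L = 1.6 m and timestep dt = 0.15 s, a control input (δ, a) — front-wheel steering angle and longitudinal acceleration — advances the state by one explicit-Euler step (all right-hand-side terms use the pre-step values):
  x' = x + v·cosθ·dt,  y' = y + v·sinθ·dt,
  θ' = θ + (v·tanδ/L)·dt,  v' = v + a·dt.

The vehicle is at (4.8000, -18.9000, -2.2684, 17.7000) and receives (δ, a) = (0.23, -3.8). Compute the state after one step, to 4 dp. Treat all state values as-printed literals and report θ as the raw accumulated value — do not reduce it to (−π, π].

(3.0945, -20.9347, -1.8799, 17.1300)

x' = 4.8000 + 17.7000·cos(-2.2684)·0.15 = 3.0945
y' = -18.9000 + 17.7000·sin(-2.2684)·0.15 = -20.9347
θ' = -2.2684 + (17.7000/1.6)·tan(0.23)·0.15 = -1.8799
v' = 17.7000 − 3.8000·0.15 = 17.1300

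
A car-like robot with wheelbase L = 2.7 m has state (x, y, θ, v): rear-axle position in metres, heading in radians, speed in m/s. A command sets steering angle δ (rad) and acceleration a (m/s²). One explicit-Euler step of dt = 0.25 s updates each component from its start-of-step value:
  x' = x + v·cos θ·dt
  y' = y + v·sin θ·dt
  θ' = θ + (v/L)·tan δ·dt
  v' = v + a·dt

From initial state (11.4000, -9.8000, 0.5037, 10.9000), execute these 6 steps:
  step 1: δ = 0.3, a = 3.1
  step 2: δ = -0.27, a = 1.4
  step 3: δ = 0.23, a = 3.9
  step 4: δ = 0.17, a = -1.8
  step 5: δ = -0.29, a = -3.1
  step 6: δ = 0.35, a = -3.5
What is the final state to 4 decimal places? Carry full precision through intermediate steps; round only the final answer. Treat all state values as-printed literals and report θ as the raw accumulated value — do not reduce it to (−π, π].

(24.8197, 1.7703, 1.0353, 10.9000)

after step 1 (δ=0.3, a=3.1): (13.786562, -8.484726, 0.815900, 11.675000)
after step 2 (δ=-0.27, a=1.4): (15.786527, -6.358875, 0.516720, 12.025000)
after step 3 (δ=0.23, a=3.9): (18.400294, -4.873695, 0.777421, 13.000000)
after step 4 (δ=0.17, a=-1.8): (20.716650, -2.594003, 0.984045, 12.550000)
after step 5 (δ=-0.29, a=-3.1): (22.453754, 0.018731, 0.637278, 11.775000)
after step 6 (δ=0.35, a=-3.5): (24.819699, 1.770292, 1.035261, 10.900000)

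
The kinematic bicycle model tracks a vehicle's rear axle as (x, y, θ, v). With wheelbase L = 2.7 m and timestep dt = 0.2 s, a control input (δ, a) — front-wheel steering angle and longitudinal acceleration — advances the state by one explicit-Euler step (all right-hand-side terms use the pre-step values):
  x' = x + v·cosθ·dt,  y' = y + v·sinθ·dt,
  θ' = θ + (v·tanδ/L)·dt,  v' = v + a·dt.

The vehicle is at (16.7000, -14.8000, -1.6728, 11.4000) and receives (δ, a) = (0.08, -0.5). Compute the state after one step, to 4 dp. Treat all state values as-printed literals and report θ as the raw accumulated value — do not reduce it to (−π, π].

x' = 16.7000 + 11.4000·cos(-1.6728)·0.2 = 16.4678
y' = -14.8000 + 11.4000·sin(-1.6728)·0.2 = -17.0681
θ' = -1.6728 + (11.4000/2.7)·tan(0.08)·0.2 = -1.6051
v' = 11.4000 − 0.5000·0.2 = 11.3000

(16.4678, -17.0681, -1.6051, 11.3000)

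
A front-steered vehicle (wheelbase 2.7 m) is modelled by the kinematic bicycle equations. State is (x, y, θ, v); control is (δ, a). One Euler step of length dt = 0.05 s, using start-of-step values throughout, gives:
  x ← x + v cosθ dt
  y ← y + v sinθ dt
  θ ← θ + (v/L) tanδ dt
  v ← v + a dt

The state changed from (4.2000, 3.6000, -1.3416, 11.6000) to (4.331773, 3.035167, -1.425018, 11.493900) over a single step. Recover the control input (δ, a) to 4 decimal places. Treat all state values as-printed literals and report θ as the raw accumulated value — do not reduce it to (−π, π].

δ = -0.3704, a = -2.1220

a = (v'−v)/dt = (-0.106100)/0.05 = -2.1220
Δθ = θ'−θ = -0.083418;  (v·dt/L) = 11.6000·0.05/2.7 = 0.214815
tan δ = Δθ·L/(v·dt) = -0.388325  →  δ = -0.3704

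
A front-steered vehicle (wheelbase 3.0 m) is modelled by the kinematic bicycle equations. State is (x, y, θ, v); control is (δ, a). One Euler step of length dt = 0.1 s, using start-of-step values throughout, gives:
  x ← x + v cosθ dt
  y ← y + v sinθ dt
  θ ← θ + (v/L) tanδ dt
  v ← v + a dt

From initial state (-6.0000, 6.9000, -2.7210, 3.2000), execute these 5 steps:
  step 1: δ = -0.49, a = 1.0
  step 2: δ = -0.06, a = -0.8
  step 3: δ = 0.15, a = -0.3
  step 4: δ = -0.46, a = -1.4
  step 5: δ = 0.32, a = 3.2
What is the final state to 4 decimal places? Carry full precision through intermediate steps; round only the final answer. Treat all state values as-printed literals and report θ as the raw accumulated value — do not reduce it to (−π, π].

(-7.4887, 6.3269, -2.7873, 3.3700)

after step 1 (δ=-0.49, a=1.0): (-6.292111, 6.769344, -2.777895, 3.300000)
after step 2 (δ=-0.06, a=-0.8): (-6.600525, 6.651952, -2.784503, 3.220000)
after step 3 (δ=0.15, a=-0.3): (-6.902213, 6.539397, -2.768281, 3.190000)
after step 4 (δ=-0.46, a=-1.4): (-7.199241, 6.423057, -2.820964, 3.050000)
after step 5 (δ=0.32, a=3.2): (-7.488698, 6.326932, -2.787272, 3.370000)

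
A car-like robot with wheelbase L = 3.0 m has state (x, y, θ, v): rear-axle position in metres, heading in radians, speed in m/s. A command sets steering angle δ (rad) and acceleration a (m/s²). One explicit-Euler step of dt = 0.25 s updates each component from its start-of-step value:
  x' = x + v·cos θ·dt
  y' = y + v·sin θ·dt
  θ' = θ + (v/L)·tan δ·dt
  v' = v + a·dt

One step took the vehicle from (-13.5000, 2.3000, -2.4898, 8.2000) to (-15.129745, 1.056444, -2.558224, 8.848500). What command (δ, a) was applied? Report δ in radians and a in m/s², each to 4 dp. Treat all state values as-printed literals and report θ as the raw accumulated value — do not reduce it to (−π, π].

a = (v'−v)/dt = (0.648500)/0.25 = 2.5940
Δθ = θ'−θ = -0.068424;  (v·dt/L) = 8.2000·0.25/3.0 = 0.683333
tan δ = Δθ·L/(v·dt) = -0.100133  →  δ = -0.0998

δ = -0.0998, a = 2.5940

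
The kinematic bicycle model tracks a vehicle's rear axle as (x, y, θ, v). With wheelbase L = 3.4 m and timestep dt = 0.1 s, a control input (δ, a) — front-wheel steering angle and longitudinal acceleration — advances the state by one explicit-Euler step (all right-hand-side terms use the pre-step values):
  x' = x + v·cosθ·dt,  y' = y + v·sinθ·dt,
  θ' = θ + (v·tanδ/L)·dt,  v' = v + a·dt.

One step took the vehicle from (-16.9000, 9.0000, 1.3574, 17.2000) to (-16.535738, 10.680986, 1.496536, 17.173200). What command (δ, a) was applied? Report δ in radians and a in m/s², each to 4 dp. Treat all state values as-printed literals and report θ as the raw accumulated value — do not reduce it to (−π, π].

a = (v'−v)/dt = (-0.026800)/0.1 = -0.2680
Δθ = θ'−θ = 0.139136;  (v·dt/L) = 17.2000·0.1/3.4 = 0.505882
tan δ = Δθ·L/(v·dt) = 0.275036  →  δ = 0.2684

δ = 0.2684, a = -0.2680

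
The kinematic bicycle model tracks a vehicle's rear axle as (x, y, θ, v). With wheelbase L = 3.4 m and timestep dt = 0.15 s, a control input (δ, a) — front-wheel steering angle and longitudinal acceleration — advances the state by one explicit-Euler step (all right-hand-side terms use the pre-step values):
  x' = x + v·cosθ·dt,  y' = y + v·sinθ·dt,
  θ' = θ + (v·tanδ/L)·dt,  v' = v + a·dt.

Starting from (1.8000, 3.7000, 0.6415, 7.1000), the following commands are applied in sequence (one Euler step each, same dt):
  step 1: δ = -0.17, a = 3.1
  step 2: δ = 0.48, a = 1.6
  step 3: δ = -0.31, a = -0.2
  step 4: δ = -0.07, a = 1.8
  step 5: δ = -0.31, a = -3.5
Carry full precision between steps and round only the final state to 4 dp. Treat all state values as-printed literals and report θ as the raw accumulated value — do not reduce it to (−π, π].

(6.3497, 7.1893, 0.5134, 7.5200)

after step 1 (δ=-0.17, a=3.1): (2.653277, 4.337294, 0.587731, 7.565000)
after step 2 (δ=0.48, a=1.6): (3.597617, 4.966483, 0.761485, 7.805000)
after step 3 (δ=-0.31, a=-0.2): (4.445020, 5.774297, 0.651184, 7.775000)
after step 4 (δ=-0.07, a=1.8): (5.372617, 6.481195, 0.627134, 8.045000)
after step 5 (δ=-0.31, a=-3.5): (6.349738, 7.189347, 0.513441, 7.520000)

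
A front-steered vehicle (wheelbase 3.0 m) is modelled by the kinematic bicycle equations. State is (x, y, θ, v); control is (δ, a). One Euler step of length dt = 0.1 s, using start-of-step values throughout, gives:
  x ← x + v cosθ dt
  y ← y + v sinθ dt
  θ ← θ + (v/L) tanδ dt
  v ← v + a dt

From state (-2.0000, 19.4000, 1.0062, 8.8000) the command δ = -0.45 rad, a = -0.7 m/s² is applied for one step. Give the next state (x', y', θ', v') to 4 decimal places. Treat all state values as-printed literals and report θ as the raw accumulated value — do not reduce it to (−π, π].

(-1.5291, 20.1434, 0.8645, 8.7300)

x' = -2.0000 + 8.8000·cos(1.0062)·0.1 = -1.5291
y' = 19.4000 + 8.8000·sin(1.0062)·0.1 = 20.1434
θ' = 1.0062 + (8.8000/3.0)·tan(-0.45)·0.1 = 0.8645
v' = 8.8000 − 0.7000·0.1 = 8.7300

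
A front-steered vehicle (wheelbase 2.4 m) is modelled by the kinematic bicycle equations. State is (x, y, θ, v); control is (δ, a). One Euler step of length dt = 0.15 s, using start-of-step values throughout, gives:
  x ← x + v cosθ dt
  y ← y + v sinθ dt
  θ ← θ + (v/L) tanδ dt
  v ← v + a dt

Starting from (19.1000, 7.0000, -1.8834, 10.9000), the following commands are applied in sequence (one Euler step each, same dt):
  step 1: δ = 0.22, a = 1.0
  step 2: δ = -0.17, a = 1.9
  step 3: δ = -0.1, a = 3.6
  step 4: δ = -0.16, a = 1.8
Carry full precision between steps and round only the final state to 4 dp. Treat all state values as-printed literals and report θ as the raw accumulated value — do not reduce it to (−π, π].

after step 1 (δ=0.22, a=1.0): (18.597177, 5.444239, -1.731059, 11.050000)
after step 2 (δ=-0.17, a=1.9): (18.332677, 3.807979, -1.849610, 11.335000)
after step 3 (δ=-0.1, a=3.6): (17.864742, 2.173388, -1.920691, 11.875000)
after step 4 (δ=-0.16, a=1.8): (17.254132, 0.500066, -2.040464, 12.145000)

(17.2541, 0.5001, -2.0405, 12.1450)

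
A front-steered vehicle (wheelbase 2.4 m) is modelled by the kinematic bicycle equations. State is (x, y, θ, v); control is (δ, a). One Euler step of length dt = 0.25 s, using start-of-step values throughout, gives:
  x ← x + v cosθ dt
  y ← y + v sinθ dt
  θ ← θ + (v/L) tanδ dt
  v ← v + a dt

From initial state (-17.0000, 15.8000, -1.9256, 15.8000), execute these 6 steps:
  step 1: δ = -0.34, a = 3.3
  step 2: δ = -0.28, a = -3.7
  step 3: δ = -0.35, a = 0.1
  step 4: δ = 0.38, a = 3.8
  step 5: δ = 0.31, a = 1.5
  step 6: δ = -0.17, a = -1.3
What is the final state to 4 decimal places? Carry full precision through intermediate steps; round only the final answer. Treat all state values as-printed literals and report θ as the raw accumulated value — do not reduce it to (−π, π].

(-36.3423, 7.1486, -2.6970, 16.7250)

after step 1 (δ=-0.34, a=3.3): (-18.372255, 12.096027, -2.507792, 16.625000)
after step 2 (δ=-0.28, a=-3.7): (-21.721288, 9.634648, -3.005770, 15.700000)
after step 3 (δ=-0.35, a=0.1): (-25.610140, 9.103182, -3.602744, 15.725000)
after step 4 (δ=0.38, a=3.8): (-29.130735, 10.852507, -2.948497, 16.675000)
after step 5 (δ=0.31, a=1.5): (-33.222009, 10.052534, -2.392095, 17.050000)
after step 6 (δ=-0.17, a=-1.3): (-36.342293, 7.148617, -2.696965, 16.725000)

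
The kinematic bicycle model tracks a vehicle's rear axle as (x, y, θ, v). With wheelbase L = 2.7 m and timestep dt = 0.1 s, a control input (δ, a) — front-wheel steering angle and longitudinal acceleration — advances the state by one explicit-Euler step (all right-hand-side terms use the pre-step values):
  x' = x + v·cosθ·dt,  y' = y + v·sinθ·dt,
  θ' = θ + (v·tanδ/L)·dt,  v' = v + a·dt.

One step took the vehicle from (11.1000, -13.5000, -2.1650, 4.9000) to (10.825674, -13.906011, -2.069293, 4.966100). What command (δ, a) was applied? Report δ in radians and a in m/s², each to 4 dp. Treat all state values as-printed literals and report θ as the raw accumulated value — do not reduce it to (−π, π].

δ = 0.4853, a = 0.6610

a = (v'−v)/dt = (0.066100)/0.1 = 0.6610
Δθ = θ'−θ = 0.095707;  (v·dt/L) = 4.9000·0.1/2.7 = 0.181481
tan δ = Δθ·L/(v·dt) = 0.527365  →  δ = 0.4853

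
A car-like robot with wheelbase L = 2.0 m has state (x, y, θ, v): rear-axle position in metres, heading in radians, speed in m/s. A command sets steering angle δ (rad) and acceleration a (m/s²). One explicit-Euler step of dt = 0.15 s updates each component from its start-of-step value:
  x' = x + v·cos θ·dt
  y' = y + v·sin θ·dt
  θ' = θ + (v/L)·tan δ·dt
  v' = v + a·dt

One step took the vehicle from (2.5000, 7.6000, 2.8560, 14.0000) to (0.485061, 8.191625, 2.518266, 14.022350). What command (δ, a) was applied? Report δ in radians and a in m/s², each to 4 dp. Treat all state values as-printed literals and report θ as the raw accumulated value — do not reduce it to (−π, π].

a = (v'−v)/dt = (0.022350)/0.15 = 0.1490
Δθ = θ'−θ = -0.337734;  (v·dt/L) = 14.0000·0.15/2.0 = 1.050000
tan δ = Δθ·L/(v·dt) = -0.321651  →  δ = -0.3112

δ = -0.3112, a = 0.1490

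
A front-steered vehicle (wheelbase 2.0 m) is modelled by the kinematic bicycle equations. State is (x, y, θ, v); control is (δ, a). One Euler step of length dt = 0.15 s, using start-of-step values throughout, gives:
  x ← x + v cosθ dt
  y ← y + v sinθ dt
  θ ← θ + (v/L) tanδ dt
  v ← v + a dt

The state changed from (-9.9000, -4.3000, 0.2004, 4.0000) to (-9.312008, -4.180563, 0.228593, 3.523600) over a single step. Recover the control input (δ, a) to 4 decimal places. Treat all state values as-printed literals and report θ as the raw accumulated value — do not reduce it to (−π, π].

δ = 0.0937, a = -3.1760

a = (v'−v)/dt = (-0.476400)/0.15 = -3.1760
Δθ = θ'−θ = 0.028193;  (v·dt/L) = 4.0000·0.15/2.0 = 0.300000
tan δ = Δθ·L/(v·dt) = 0.093977  →  δ = 0.0937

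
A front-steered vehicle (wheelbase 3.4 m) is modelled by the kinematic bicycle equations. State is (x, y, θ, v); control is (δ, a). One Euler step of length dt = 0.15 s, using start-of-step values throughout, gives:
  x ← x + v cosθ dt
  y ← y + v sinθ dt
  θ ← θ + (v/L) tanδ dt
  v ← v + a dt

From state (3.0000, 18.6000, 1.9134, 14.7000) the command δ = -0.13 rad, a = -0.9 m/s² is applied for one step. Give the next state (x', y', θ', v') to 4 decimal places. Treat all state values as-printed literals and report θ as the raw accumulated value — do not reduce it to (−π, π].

(2.2593, 20.6769, 1.8286, 14.5650)

x' = 3.0000 + 14.7000·cos(1.9134)·0.15 = 2.2593
y' = 18.6000 + 14.7000·sin(1.9134)·0.15 = 20.6769
θ' = 1.9134 + (14.7000/3.4)·tan(-0.13)·0.15 = 1.8286
v' = 14.7000 − 0.9000·0.15 = 14.5650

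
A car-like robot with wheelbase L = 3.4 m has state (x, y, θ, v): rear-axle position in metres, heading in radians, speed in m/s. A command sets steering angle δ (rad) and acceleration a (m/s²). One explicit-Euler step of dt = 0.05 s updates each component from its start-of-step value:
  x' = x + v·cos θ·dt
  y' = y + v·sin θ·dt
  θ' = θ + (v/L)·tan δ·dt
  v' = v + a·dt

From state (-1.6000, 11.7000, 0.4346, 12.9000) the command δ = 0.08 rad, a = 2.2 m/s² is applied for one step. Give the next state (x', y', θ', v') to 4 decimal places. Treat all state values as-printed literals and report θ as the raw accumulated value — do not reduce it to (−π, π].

(-1.0150, 11.9716, 0.4498, 13.0100)

x' = -1.6000 + 12.9000·cos(0.4346)·0.05 = -1.0150
y' = 11.7000 + 12.9000·sin(0.4346)·0.05 = 11.9716
θ' = 0.4346 + (12.9000/3.4)·tan(0.08)·0.05 = 0.4498
v' = 12.9000 + 2.2000·0.05 = 13.0100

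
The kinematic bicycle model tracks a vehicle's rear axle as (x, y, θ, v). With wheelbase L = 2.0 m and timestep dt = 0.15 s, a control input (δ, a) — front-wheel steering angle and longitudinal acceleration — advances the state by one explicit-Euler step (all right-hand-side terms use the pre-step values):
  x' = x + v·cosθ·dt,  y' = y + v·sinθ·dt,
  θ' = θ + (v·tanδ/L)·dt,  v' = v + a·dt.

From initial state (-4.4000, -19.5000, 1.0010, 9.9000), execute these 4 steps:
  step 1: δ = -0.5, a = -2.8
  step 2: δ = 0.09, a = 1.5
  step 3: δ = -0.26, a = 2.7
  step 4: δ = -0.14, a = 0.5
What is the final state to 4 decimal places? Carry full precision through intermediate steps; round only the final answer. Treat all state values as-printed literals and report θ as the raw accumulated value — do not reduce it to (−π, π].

after step 1 (δ=-0.5, a=-2.8): (-3.598901, -18.249614, 0.595370, 9.480000)
after step 2 (δ=0.09, a=1.5): (-2.421569, -17.452134, 0.659534, 9.705000)
after step 3 (δ=-0.26, a=2.7): (-1.271122, -16.560126, 0.465903, 10.110000)
after step 4 (δ=-0.14, a=0.5): (0.083744, -15.878868, 0.359049, 10.185000)

(0.0837, -15.8789, 0.3590, 10.1850)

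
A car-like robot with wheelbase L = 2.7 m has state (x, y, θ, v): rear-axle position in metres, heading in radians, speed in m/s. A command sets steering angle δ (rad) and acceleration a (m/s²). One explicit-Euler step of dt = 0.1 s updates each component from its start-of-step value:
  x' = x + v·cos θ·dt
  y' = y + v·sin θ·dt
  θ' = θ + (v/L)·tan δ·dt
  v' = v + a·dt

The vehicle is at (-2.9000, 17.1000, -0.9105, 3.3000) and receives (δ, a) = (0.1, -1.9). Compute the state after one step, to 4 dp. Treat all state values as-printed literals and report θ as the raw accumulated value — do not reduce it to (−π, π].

(-2.6976, 16.8394, -0.8982, 3.1100)

x' = -2.9000 + 3.3000·cos(-0.9105)·0.1 = -2.6976
y' = 17.1000 + 3.3000·sin(-0.9105)·0.1 = 16.8394
θ' = -0.9105 + (3.3000/2.7)·tan(0.1)·0.1 = -0.8982
v' = 3.3000 − 1.9000·0.1 = 3.1100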